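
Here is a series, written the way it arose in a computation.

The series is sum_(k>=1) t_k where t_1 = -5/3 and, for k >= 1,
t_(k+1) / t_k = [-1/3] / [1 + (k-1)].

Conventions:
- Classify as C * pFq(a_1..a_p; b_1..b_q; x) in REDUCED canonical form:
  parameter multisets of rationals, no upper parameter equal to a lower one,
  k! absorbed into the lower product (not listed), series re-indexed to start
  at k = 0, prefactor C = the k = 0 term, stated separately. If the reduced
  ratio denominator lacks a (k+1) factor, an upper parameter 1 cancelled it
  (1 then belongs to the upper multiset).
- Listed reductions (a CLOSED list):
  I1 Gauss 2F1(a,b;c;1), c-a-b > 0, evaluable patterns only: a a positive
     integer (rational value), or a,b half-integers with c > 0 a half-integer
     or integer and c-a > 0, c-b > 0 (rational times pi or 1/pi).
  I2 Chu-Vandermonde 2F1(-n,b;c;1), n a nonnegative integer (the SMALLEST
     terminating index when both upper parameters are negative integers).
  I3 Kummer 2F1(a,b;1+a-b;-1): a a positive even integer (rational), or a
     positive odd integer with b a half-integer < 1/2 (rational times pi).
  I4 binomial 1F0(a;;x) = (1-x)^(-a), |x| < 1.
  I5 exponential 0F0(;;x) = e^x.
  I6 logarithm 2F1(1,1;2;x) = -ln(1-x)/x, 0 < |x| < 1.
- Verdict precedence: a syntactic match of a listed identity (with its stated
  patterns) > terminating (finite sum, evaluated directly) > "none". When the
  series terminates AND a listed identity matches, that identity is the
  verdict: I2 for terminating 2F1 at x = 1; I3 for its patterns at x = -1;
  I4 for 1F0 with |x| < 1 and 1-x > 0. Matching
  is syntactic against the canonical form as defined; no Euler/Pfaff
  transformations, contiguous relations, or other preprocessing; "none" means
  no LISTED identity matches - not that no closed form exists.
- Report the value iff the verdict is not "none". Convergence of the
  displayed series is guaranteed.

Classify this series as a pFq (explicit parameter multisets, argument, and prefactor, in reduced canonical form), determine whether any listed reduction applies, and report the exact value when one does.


With C = -5/3: the canonical form is 0F0(-; -; -1/3). Verdict: the I5 exponential reduction applies (the 0F0 exponential series at x = -1/3). Hence: (-5/3) * e^(-1/3).

The tell: from the first term -5/3: the expanded ratio factors over Q; C = -5/3, roots give parameters.
Ratio: r(k) = (-1/3) * 1 / [(k+1)] - rational; roots negated = parameters, x = (-1/3), C = -5/3.


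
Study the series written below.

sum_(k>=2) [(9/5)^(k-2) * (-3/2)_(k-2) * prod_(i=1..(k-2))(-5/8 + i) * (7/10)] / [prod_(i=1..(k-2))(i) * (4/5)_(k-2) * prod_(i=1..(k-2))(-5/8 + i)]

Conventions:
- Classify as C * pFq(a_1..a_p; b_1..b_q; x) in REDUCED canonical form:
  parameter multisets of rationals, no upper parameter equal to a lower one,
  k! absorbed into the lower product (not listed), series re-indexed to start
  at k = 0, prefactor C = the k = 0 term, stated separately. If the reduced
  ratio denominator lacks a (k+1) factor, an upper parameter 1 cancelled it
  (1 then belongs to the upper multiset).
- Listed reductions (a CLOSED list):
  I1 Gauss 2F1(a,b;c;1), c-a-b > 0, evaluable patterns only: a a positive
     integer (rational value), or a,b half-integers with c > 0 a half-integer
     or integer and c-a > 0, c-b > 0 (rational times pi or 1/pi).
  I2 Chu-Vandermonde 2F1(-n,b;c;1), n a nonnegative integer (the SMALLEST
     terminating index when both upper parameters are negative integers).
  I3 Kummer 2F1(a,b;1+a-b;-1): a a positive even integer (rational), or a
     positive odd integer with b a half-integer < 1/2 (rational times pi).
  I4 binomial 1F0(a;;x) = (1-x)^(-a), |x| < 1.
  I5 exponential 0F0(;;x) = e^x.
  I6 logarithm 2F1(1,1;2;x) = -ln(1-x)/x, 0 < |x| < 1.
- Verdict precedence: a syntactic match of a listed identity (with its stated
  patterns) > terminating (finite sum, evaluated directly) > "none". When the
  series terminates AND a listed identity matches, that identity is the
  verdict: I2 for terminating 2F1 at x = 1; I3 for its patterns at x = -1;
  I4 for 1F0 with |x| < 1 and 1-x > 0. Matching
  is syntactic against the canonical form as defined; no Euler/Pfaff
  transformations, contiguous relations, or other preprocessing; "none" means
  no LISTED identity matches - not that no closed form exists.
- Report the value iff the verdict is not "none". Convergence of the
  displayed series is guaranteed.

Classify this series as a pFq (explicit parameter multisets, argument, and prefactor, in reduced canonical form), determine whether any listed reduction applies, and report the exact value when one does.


Structural cue: from the first term 7/10: the lower running product (prefactor 7/10) is a rising factorial.
Adjacent-term ratio: r(k) = (9/5) * (k-3/2) / [(k+4/5) (k+1)] - poly over poly, x = (9/5) from leading terms; C = 7/10 at k = 0.

The series (x = 9/5) is 1F1: upper {-3/2}, lower {4/5}, prefactor 7/10. Verdict: none here - no I1-I6 shape fits x = 9/5 with lower {4/5}.


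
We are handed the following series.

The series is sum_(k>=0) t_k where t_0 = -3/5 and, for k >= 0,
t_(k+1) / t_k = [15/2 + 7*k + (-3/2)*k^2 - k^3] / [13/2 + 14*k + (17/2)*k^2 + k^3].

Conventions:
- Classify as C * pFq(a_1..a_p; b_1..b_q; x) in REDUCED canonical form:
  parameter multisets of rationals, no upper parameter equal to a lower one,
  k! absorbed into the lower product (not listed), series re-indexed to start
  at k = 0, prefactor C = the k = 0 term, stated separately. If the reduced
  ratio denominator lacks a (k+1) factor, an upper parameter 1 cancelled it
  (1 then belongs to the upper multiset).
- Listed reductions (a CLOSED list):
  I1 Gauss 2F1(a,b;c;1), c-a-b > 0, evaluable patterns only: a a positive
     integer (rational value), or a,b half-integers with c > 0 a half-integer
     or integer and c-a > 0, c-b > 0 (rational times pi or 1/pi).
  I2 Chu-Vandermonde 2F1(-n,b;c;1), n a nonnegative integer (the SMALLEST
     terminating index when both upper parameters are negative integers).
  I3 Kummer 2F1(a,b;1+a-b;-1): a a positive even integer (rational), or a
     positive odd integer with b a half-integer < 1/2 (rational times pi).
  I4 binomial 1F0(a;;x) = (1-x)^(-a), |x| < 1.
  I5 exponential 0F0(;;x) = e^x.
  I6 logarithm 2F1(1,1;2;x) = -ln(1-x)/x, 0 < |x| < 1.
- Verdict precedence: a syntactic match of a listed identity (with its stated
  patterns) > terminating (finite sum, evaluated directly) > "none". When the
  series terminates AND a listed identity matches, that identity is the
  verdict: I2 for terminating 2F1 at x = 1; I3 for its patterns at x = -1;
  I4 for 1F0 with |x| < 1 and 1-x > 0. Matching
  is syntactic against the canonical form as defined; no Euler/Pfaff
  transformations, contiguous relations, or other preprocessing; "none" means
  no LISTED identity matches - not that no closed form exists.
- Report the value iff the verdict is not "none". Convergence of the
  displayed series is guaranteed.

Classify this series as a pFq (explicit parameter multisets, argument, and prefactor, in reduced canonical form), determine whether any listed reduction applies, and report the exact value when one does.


Classification (C = -3/5): 2F1 with upper {-5/2, 3}, lower {13/2}, argument x = -1. Verdict: Kummer's theorem (I3) matches (x = -1; c = 13/2 equals 1+a-b for upper {-5/2, 3}: listed pattern). Value: (-2079/4096) * pi.

First insight: t_0 = -3/5 here, and the parameter 1 appears in both the upper and lower lists and cancels.
Term ratio: r(k) = (-1) * (k-5/2) (k+3) / [(k+13/2) (k+1)] - rational in k, leading ratio (-1); with t_0 = -3/5, classification follows.


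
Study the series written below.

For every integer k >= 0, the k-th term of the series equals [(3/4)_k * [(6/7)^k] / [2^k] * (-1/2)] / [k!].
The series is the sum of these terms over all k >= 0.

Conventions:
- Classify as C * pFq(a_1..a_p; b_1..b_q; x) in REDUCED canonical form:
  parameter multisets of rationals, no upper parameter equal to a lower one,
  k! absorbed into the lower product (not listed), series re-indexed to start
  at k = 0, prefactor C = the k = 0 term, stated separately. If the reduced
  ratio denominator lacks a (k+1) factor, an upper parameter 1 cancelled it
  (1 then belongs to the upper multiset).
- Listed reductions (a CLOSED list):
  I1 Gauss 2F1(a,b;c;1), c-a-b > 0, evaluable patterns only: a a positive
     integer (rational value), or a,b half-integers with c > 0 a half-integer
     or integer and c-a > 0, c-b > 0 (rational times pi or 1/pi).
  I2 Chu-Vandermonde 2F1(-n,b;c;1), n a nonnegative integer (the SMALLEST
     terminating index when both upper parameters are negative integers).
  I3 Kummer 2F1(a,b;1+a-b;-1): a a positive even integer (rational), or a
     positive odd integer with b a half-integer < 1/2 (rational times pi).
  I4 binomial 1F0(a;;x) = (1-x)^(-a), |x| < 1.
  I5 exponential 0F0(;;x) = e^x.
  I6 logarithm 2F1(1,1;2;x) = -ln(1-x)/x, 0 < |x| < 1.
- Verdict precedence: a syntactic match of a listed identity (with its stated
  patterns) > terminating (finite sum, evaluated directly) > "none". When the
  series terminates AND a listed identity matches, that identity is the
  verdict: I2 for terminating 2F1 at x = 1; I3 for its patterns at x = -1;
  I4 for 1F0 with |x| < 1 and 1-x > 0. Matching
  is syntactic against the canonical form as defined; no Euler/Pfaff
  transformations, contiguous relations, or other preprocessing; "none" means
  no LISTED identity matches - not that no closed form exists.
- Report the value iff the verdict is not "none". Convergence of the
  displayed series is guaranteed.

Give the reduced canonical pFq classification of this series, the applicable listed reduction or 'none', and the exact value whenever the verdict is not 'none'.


x = 3/7 here; the reduced form reads 1F0, upper {3/4}, lower {-}, C = -1/2. Verdict (x = 3/7): binomial (I4) applies (the 1F0 binomial series: exponent -3/4, x = 3/7). Hence: (-1/2) * (4/7)^(-3/4).

The tell: from the first term -1/2: the two k-th powers (C = -1/2) combine into one argument.
Ratio: r(k) = (3/7) * (k+3/4) / [(k+1)] ; factor over Q: parameters, x = (3/7), and C = -1/2.


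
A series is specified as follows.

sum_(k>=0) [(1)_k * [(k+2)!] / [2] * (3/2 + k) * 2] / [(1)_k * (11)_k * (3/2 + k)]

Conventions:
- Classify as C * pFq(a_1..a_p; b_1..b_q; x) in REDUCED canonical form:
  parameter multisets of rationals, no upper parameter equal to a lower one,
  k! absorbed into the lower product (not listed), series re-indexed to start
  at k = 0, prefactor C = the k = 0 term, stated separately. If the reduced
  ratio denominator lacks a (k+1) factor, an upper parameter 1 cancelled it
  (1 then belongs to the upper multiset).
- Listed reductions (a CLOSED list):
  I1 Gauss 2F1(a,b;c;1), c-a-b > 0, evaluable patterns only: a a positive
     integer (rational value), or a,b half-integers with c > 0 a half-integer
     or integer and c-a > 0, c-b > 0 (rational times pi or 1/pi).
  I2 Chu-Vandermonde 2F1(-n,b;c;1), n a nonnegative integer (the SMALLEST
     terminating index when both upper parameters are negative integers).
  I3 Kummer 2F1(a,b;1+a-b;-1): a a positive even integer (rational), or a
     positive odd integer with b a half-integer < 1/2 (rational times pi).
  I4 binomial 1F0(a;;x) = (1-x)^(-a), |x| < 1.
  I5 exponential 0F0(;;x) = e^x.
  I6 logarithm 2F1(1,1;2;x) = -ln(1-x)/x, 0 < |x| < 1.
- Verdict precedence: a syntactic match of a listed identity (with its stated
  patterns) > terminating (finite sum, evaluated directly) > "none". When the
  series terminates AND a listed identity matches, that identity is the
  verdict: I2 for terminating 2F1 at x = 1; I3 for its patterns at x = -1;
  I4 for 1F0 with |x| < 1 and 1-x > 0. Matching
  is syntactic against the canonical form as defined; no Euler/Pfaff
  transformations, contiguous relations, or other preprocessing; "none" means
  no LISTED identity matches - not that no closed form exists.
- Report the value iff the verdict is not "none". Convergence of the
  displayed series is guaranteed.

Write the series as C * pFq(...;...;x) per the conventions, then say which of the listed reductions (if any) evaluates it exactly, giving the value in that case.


At argument 1: a 2F1 with upper {1, 3}, lower {11}, scaled by C = 2. Verdict: this is Gauss (I1, integer-parameter pattern) (x = 1: the Gamma ratio telescopes since c-a-b = 7 > 0 and a = 1 in Z>0). Hence: 20/7.

Key observation: from the first term 2: the factorial ratio (C = 2, x = 1) (k+a-1)!/(a-1)! is a rising factorial (a)_k.
Step ratio: r(k) = 1 * (k+1) (k+3) / [(k+11) (k+1)] - rational in k. x = 1; t_0 = 2; negate the roots.


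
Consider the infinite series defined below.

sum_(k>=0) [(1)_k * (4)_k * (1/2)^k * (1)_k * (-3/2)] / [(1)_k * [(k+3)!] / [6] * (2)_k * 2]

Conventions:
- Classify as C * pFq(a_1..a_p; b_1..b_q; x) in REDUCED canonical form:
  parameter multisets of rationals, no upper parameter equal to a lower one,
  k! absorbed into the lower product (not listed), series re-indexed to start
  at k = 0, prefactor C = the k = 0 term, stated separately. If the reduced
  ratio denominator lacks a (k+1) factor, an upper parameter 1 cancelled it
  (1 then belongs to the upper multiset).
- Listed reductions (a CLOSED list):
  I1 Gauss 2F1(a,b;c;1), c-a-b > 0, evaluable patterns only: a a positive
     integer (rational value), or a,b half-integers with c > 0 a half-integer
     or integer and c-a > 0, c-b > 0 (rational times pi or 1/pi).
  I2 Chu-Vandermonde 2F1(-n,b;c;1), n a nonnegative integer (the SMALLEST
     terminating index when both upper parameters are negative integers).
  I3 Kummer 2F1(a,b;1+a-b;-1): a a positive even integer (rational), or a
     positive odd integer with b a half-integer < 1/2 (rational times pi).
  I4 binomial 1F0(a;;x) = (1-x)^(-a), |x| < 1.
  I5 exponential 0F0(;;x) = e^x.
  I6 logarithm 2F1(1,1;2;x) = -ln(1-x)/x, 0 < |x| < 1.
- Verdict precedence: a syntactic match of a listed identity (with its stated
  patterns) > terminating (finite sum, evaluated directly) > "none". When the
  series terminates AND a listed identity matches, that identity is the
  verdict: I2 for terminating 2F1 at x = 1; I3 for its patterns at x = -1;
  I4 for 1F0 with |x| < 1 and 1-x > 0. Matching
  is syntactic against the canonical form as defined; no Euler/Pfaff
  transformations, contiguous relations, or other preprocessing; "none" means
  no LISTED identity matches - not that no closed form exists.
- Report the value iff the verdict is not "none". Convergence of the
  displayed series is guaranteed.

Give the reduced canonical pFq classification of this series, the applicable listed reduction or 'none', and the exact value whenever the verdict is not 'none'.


Canonical form: C = -3/4 times 2F1 with upper {1, 1}, lower {2}, x = 1/2. Verdict (x = 1/2): the I6 logarithm reduction applies (the logarithm: parameters (1,1;2), x = 1/2). Value: (3/2) * ln(1/2).

Structural cue: from the first term -3/4: the parameter 4 appears in both the upper and lower lists and cancels.
Ratio: r(k) = (1/2) * (k+1) (k+1) / [(k+2) (k+1)] - rational; roots negated = parameters, x = (1/2), C = -3/4.


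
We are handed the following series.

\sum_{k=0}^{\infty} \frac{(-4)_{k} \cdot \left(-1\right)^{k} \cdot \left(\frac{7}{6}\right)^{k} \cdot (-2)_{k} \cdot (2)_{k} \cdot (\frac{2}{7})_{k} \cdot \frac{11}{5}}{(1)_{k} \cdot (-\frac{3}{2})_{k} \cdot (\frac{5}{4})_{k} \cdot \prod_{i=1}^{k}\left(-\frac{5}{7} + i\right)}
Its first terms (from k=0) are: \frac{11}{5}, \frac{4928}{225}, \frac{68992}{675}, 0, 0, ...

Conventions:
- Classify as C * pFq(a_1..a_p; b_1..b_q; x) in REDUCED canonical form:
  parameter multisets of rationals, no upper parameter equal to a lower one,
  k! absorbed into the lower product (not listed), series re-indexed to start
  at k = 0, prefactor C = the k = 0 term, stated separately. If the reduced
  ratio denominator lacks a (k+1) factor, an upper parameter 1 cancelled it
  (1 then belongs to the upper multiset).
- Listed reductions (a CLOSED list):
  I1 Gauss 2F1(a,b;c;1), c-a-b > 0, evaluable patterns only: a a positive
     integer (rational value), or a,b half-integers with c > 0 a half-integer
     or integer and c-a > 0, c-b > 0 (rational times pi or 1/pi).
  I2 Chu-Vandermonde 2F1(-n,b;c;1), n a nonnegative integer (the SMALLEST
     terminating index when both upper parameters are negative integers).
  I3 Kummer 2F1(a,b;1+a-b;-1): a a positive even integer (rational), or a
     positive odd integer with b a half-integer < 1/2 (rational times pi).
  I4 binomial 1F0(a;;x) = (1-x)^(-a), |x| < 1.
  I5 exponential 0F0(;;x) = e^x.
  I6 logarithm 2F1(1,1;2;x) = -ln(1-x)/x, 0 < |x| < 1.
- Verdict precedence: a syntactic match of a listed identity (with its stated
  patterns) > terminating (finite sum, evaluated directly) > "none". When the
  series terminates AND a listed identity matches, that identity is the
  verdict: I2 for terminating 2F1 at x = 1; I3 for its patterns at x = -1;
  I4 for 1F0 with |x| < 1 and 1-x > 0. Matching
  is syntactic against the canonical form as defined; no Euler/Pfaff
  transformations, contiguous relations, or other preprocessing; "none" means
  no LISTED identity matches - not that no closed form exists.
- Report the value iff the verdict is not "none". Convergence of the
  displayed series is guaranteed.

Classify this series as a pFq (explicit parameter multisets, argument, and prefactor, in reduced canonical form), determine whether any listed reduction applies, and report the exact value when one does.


x = -\frac{7}{6} here; the reduced form reads 3F2, upper {-4, -2, 2}, lower {-\frac{3}{2}, \frac{5}{4}}, C = \frac{11}{5}. Verdict: terminating - the sum ends at index 2 because -2 is a negative integer; exact evaluation follows. Its exact value is \frac{85261}{675}.

The tell: x = -\frac{7}{6} and the (-1)^k factor (C = 11/5) folds into the argument's sign.
Adjacent-term ratio: r(k) = -\frac{7}{6} * (k-4) (k-2) (k+2) / [(k-\frac{3}{2}) (k+\frac{5}{4}) (k+1)] ; factor over Q: parameters, x = -\frac{7}{6}, and C = \frac{11}{5}.


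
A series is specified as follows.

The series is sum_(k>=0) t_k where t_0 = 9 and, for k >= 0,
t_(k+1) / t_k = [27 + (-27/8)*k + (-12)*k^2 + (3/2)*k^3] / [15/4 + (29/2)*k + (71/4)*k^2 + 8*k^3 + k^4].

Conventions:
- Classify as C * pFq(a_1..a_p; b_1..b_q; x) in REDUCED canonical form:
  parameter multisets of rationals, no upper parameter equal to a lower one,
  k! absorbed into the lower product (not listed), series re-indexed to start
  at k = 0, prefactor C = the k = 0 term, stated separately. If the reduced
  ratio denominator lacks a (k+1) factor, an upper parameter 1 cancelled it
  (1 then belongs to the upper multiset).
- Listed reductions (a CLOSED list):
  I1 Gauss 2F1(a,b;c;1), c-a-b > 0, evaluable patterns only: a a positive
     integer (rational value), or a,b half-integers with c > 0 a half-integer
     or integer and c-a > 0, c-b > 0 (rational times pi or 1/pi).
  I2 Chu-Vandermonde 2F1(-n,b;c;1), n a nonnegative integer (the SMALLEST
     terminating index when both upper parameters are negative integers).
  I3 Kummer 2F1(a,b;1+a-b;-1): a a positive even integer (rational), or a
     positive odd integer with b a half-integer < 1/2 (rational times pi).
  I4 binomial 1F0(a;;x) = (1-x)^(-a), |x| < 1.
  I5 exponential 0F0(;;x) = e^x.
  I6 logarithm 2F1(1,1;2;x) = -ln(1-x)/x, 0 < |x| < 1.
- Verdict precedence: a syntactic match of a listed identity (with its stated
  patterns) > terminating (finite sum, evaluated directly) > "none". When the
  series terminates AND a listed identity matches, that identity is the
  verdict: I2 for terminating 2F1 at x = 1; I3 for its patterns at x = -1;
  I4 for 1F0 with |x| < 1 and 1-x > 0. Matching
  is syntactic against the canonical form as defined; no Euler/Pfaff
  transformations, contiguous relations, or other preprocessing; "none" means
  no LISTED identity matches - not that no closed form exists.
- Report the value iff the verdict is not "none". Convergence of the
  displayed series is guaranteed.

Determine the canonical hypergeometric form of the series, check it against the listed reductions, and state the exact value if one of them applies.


Classification (C = 9): 2F2 with upper {-8, -3/2}, lower {1/2, 5}, argument x = 3/2. Verdict: terminating. (-8)_k vanishes past k = 8, leaving a 9-term sum, computed directly. Value: 316509599583/3469312000.

First insight: t_0 = 9 here, and cancel k + 3/2 from the displayed ratio first; then prefactor 9.
Ratio: r(k) = (3/2) * (k-8) (k-3/2) / [(k+1/2) (k+5) (k+1)] - rational in k, leading ratio (3/2); with t_0 = 9, classification follows.


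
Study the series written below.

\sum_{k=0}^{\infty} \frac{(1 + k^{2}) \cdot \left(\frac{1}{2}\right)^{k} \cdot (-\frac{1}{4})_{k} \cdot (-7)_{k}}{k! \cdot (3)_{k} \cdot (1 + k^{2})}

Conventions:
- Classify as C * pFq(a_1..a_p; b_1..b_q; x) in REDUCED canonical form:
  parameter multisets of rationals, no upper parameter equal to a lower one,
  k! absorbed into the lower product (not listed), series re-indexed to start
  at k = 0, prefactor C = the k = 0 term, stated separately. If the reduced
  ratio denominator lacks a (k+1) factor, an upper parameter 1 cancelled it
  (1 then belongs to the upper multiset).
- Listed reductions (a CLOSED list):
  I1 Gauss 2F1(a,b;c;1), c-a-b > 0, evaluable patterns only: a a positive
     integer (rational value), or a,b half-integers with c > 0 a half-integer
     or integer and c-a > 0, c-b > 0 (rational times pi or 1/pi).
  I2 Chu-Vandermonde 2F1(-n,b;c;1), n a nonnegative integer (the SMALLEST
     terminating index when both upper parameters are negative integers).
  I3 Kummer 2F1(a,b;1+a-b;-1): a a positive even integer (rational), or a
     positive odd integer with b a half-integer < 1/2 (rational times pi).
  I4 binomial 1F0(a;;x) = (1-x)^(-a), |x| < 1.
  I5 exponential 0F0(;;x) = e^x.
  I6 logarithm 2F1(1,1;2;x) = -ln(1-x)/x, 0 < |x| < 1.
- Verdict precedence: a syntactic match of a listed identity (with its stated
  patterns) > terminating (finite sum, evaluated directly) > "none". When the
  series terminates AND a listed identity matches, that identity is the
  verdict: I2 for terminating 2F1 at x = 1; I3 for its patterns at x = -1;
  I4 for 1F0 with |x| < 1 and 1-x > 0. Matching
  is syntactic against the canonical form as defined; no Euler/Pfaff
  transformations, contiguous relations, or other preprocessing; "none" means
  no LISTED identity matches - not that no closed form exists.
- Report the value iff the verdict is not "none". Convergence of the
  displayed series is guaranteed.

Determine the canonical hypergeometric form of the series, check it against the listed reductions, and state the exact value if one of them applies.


Classification (C = 1): 2F1 with upper {-7, -\frac{1}{4}}, lower {3}, argument x = \frac{1}{2}. Verdict: terminating - no listed pattern fits, but -7 in the upper list cuts the series at k = 7; direct evaluation. Exact value: \frac{1484432719}{1207959552}.

Structural cue: x = \frac{1}{2} and k^2 + 1 divides numerator and denominator alike; C = 1 after cancelling.
Term ratio: r(k) = \frac{1}{2} * (k-7) (k-\frac{1}{4}) / [(k+3) (k+1)] - rational in k, leading ratio \frac{1}{2}; with t_0 = 1, classification follows.


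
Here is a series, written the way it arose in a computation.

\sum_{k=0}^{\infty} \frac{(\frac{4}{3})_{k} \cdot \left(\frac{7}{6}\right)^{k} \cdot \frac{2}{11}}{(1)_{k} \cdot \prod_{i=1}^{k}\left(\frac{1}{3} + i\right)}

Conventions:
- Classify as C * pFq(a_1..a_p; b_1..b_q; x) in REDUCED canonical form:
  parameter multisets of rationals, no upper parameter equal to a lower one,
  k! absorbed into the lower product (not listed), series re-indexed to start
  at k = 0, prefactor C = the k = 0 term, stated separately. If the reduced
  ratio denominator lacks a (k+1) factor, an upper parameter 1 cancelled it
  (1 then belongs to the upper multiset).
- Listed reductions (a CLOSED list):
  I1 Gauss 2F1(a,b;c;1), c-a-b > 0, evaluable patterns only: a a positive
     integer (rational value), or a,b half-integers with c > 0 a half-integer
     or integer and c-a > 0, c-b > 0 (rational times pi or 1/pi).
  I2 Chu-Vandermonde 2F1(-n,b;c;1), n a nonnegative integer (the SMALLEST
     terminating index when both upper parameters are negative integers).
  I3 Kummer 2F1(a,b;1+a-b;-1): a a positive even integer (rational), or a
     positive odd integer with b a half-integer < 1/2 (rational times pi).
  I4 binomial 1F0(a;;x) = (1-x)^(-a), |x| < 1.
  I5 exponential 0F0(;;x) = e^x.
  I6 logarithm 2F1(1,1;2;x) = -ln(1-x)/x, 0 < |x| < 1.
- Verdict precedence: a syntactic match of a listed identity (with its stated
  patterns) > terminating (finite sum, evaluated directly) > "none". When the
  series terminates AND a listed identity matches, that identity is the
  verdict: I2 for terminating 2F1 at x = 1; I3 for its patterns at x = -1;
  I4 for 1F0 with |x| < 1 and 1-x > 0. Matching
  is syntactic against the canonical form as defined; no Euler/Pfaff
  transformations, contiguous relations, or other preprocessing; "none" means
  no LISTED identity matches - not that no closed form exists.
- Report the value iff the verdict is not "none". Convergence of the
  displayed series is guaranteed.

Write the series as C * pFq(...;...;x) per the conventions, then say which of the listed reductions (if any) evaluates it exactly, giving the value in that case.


Canonical form: C = \frac{2}{11} times 0F0 with upper {-}, lower {-}, x = \frac{7}{6}. Verdict: the exponential series (I5) fires (the 0F0 exponential series at x = \frac{7}{6}). Exact value: \frac{2}{11} \cdot e^{\frac{7}{6}}.

First insight: from the first term \frac{2}{11}: the lower running product (prefactor 2/11) is a rising factorial.
Step ratio: r(k) = \frac{7}{6} * 1 / [(k+1)] - rational in k, leading ratio \frac{7}{6}; with t_0 = \frac{2}{11}, classification follows.


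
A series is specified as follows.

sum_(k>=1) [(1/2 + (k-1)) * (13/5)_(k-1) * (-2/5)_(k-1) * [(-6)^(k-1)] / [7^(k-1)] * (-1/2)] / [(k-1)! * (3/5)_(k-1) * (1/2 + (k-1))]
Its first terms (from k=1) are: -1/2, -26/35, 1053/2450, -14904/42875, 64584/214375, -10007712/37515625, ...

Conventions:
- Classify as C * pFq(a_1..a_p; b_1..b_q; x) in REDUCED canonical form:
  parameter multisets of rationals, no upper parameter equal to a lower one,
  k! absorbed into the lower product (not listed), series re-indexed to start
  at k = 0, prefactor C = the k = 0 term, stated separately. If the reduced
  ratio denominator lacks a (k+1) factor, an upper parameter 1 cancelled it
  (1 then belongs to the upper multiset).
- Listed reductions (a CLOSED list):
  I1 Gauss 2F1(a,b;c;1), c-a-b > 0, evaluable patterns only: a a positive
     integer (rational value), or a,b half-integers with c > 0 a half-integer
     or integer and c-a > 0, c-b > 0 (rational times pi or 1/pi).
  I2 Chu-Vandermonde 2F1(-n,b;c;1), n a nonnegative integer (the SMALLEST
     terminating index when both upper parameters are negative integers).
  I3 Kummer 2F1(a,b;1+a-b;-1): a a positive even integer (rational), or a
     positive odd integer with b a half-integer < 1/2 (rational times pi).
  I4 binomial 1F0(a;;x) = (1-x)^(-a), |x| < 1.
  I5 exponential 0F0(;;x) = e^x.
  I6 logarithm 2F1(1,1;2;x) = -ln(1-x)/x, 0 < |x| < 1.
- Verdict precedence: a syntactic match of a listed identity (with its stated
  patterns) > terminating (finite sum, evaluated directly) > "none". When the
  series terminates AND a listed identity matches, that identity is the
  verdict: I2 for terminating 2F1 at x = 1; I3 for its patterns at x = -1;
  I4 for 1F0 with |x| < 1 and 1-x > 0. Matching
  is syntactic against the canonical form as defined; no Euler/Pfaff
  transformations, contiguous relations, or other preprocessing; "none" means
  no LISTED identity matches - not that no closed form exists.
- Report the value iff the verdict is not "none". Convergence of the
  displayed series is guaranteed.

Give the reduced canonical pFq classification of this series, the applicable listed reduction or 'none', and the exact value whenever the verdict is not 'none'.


Classification (C = -1/2): 2F1 with upper {-2/5, 13/5}, lower {3/5}, argument x = -6/7. Verdict: none. Every listed pattern misses the 2F1 form at -6/7, upper {-2/5, 13/5}.

Structural cue: t_0 being -1/2, the two geometric factors (C = -1/2) combine into one argument.
Ratio: r(k) = (-6/7) * (k-2/5) (k+13/5) / [(k+3/5) (k+1)] - rational; roots negated = parameters, x = (-6/7), C = -1/2.


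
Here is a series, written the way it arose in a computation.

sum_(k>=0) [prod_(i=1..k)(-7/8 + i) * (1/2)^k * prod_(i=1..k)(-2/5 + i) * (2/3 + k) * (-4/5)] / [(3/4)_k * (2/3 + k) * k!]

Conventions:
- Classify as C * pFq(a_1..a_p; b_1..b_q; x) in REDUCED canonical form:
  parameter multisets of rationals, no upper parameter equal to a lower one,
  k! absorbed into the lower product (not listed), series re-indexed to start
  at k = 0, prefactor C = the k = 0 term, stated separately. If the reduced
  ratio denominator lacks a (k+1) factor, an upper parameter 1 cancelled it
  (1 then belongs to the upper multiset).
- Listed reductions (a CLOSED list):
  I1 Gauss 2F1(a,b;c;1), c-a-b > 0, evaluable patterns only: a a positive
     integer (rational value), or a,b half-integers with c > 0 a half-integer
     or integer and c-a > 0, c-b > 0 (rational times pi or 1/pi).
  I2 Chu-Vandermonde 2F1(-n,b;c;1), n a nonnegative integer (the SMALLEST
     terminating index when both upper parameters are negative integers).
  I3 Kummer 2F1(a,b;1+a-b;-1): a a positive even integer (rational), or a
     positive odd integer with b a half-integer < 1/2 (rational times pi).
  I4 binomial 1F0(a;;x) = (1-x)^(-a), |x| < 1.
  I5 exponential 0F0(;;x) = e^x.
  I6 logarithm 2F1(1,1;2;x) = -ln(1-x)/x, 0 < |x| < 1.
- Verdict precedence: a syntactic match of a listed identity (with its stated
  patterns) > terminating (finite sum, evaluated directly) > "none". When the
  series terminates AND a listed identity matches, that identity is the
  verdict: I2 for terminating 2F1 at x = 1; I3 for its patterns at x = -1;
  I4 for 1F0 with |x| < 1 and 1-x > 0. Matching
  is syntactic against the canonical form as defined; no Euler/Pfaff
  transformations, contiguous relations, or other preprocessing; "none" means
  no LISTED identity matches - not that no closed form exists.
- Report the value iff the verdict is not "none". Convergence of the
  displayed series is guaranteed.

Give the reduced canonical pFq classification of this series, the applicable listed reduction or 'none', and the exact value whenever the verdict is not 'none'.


Canonical form: C = -4/5 times 2F1 with upper {1/8, 3/5}, lower {3/4}, x = 1/2. Verdict: none (x = 1/2): each listed identity misses the multisets {1/8, 3/5} ; {3/4}.

First insight: t_0 being -4/5, k + 2/3 divides numerator and denominator alike; prefactor -4/5 after cancelling.
Adjacent-term ratio: r(k) = (1/2) * (k+1/8) (k+3/5) / [(k+3/4) (k+1)] - rational in k, leading ratio (1/2); with t_0 = -4/5, classification follows.


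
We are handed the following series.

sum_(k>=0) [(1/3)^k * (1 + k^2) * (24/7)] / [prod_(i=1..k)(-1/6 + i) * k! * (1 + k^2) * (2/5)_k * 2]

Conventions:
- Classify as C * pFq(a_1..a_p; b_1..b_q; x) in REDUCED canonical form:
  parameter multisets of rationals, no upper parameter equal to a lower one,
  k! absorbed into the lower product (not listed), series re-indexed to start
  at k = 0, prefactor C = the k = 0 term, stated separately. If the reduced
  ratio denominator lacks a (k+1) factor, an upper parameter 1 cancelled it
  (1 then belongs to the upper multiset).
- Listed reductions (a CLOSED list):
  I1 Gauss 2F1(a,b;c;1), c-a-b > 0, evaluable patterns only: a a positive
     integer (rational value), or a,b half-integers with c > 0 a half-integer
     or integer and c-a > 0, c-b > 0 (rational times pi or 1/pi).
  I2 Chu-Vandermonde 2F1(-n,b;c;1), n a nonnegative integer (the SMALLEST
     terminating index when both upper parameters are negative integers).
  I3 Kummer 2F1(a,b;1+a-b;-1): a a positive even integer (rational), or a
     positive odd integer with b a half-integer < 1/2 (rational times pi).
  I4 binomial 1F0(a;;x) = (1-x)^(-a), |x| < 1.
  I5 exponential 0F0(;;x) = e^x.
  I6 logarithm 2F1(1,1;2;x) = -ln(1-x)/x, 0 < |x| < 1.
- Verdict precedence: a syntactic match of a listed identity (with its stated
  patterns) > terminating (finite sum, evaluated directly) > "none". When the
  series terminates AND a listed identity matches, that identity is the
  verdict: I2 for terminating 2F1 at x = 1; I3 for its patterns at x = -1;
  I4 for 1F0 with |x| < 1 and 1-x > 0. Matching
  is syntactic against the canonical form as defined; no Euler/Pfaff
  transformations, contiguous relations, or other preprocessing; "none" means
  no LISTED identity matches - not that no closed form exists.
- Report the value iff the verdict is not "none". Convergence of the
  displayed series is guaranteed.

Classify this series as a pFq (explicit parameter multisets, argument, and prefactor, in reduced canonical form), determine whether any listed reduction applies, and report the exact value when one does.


With C = 12/7: the canonical form is 0F2(-; 2/5, 5/6; 1/3). Verdict: none - at argument 1/3 the multisets {-} ; {2/5, 5/6} match no listed identity.

First insight: with t_0 = 12/7, the factor k^2 + 1 cancels (top and bottom), leaving C = 12/7.
Ratio: r(k) = (1/3) * 1 / [(k+2/5) (k+5/6) (k+1)] - poly over poly, x = (1/3) from leading terms; C = 12/7 at k = 0.


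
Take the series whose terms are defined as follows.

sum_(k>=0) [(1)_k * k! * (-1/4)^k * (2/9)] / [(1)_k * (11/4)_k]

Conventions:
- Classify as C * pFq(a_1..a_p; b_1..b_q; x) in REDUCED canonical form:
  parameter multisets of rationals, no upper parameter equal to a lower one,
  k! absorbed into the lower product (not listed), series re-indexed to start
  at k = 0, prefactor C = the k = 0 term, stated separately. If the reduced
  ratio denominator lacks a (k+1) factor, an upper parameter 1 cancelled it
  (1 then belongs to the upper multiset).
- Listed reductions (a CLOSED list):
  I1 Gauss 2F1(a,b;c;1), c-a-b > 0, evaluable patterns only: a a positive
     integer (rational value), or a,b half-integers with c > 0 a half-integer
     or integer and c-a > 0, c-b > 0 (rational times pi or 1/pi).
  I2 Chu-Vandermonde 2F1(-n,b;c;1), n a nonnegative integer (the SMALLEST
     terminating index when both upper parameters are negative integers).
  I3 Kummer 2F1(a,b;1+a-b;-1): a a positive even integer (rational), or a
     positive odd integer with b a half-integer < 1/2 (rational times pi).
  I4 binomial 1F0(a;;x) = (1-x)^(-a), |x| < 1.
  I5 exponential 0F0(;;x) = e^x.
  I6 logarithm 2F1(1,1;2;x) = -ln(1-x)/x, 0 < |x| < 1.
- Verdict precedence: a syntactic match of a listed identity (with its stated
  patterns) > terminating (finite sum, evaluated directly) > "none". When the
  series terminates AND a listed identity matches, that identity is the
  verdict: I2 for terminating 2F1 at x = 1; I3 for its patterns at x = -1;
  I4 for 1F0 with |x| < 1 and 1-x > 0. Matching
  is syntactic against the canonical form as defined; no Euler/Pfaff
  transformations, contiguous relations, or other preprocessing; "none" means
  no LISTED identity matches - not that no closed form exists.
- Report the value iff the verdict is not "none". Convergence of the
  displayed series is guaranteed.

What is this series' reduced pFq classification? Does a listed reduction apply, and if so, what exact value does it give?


Structural cue: with t_0 = 2/9, (1)_k (C = 2/9) is k! itself.
Adjacent-term ratio: r(k) = (-1/4) * (k+1) (k+1) / [(k+11/4) (k+1)] - rational in k, leading ratio (-1/4); with t_0 = 2/9, classification follows.

At argument -1/4: a 2F1 with upper {1, 1}, lower {11/4}, scaled by C = 2/9. Verdict: no listed reduction: x = -1/4 and upper {1, 1} fail every I1-I6 pattern.


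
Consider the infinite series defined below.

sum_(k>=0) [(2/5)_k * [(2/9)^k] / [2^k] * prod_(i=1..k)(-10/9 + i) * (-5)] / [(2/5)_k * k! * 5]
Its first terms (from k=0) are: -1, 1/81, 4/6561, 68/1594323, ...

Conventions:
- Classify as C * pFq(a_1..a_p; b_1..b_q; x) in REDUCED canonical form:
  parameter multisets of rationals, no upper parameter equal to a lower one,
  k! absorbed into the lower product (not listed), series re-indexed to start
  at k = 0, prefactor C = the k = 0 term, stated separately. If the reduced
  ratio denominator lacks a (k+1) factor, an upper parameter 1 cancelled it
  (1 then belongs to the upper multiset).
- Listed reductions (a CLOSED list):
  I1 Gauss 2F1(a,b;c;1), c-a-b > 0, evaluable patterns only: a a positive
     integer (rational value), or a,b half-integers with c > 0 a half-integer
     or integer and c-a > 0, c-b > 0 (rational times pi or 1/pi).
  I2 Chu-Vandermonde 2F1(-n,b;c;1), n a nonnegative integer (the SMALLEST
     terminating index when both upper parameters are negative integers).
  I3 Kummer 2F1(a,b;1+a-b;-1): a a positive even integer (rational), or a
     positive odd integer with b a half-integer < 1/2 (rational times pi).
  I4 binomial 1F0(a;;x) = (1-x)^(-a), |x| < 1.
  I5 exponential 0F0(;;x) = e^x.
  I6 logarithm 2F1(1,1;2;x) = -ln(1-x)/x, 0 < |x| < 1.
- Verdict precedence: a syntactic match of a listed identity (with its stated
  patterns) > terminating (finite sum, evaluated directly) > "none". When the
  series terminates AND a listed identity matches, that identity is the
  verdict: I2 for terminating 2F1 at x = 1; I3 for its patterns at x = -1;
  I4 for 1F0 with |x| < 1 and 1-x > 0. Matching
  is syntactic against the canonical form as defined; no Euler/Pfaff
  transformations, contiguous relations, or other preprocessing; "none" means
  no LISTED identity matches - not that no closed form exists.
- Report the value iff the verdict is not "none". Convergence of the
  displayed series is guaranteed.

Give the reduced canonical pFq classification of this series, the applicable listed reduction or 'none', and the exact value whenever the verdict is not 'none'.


Classification (C = -1): 1F0 with upper {-1/9}, lower {-}, argument x = 1/9. Verdict: binomial (I4) fires (the 1F0 binomial series: exponent 1/9, x = 1/9). Sum: (-1) * (8/9)^(1/9).

First insight: t_0 = -1 here, and the parameter 2/5 appears in both the upper and lower lists and cancels.
Consecutive-term ratio: r(k) = (1/9) * (k-1/9) / [(k+1)] - rational; roots negated = parameters, x = (1/9), C = -1.


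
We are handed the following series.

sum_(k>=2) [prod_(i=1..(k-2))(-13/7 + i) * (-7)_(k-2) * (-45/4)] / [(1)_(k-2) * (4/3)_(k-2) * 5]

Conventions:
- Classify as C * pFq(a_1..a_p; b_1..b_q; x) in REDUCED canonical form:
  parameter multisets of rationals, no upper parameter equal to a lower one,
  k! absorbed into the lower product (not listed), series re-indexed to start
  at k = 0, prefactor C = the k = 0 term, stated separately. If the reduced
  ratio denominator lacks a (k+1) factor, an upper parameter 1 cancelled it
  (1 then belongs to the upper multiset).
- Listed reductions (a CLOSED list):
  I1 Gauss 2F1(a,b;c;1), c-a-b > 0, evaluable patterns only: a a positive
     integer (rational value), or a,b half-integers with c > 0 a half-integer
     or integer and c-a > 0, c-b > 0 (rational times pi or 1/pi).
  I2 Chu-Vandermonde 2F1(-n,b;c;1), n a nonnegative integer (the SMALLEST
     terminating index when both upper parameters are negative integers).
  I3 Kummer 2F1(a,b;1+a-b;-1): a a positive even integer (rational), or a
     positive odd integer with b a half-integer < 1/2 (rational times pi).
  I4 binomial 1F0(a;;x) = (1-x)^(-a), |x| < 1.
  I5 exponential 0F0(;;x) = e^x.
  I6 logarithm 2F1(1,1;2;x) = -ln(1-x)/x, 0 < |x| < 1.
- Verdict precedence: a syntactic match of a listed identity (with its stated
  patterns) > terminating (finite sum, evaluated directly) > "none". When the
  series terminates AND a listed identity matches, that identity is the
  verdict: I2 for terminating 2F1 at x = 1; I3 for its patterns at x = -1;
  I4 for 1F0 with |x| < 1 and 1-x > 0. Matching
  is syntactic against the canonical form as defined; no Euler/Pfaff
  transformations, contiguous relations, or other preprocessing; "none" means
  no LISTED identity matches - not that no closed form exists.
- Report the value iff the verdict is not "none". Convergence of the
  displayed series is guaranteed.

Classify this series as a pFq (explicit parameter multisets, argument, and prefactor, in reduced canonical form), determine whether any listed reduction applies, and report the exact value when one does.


Reduced: x = 1, 2F1, upper = {-7, -6/7}, lower = {4/3}, C = -9/4. Verdict: the Chu-Vandermonde identity I2 fires (terminating 2F1 at x = 1 with n = 7, b = -6/7, c = 4/3). Hence: -9815604453/876249752.

First insight: x = 1 and (1)_k (C = -9/4) is k! itself.
Step ratio: r(k) = 1 * (k-7) (k-6/7) / [(k+4/3) (k+1)] - rational in k. x = 1; t_0 = -9/4; negate the roots.
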